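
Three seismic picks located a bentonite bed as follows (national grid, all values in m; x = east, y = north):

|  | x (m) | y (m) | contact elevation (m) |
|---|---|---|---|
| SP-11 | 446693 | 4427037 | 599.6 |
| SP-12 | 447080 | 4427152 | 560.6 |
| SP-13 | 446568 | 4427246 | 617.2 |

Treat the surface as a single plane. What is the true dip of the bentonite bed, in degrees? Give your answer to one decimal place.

6.2°

Let the plane be z = a·x + b·y + c.
SP-12−SP-11: 387a + 115b = −39;  SP-13−SP-11: −125a + 209b = 17.6.
Solving gives a = −0.10682, b = 0.02033.
Gradient magnitude |∇z| = √(a² + b²) = √(0.01141 + 0.00041) = 0.10873.
True dip = arctan(0.10873) = 6.2°, dipping toward E (azimuth ≈ 101°).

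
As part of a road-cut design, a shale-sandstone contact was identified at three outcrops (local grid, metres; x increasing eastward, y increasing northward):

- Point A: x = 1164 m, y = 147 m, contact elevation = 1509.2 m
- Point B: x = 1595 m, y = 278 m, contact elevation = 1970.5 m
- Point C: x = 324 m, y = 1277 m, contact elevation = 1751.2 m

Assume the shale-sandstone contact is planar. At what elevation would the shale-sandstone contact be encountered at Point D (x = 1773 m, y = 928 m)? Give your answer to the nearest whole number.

Let the plane be z = a·x + b·y + c.
Point B−Point A: 431a + 131b = 461.3;  Point C−Point A: −840a + 1130b = 242.
Solving gives a = 0.81995, b = 0.82368.
Then c = 1509.2 − a·1164 − b·147 = 433.70.
At (1773, 928): z = 1453.8 + 764.4 + 433.70 = 2651.8 m.

2652 m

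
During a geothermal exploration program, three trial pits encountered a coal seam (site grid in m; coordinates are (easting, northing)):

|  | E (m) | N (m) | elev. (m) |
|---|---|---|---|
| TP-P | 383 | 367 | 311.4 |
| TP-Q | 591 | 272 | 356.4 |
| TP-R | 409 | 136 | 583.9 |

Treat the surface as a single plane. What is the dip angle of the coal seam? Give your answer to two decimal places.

51.66°

Two edge vectors: TP-P→TP-Q = (208, -95, 45), TP-P→TP-R = (26, -231, 272.5).
Normal n = (TP-P→TP-Q) × (TP-P→TP-R) = (-15492.5, -55510, -45578).
So ∂z/∂E = −n_x/n_z = −0.33991 and ∂z/∂N = −n_y/n_z = −1.21791.
Gradient magnitude |∇z| = √(a² + b²) = √(0.11554 + 1.48331) = 1.26446.
True dip = arctan(1.26446) = 51.66°, dipping toward NNE (azimuth ≈ 016°).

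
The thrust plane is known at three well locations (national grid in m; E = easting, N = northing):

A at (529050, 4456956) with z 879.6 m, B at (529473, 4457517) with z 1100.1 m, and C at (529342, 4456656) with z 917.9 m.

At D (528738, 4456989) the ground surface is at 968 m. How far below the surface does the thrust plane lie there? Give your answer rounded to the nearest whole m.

177 m

Two edge vectors: A→B = (423, 561, 220.5), A→C = (292, -300, 38.3).
Normal n = (A→B) × (A→C) = (87636.3, 48185.1, -290712).
So ∂z/∂E = −n_x/n_z = 0.30145402 and ∂z/∂N = −n_y/n_z = 0.16574858.
Intercept c from A: 879.6 − 159484.25 − 738734.11 = −897338.76.
At (528738, 4456989): z_contact = 159390.2 + 738739.6 − 897338.76 = 791.0 m.
Depth below ground = 968 − 791.0 = 177 m.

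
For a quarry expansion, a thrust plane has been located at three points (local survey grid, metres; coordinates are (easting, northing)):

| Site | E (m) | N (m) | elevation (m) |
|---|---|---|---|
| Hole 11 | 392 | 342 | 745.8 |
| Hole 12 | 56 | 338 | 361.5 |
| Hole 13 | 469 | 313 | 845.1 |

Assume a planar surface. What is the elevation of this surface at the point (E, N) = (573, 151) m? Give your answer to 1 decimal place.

1025.3 m

Two edge vectors: Hole 11→Hole 12 = (-336, -4, -384.3), Hole 11→Hole 13 = (77, -29, 99.3).
Normal n = (Hole 11→Hole 12) × (Hole 11→Hole 13) = (-11541.9, 3773.7, 10052).
So ∂z/∂E = −n_x/n_z = 1.14822 and ∂z/∂N = −n_y/n_z = −0.37542.
Intercept c from Hole 11: 745.8 − 450.10 + 128.39 = 424.09.
At (573, 151): z = 657.9 − 56.7 + 424.09 = 1025.3 m.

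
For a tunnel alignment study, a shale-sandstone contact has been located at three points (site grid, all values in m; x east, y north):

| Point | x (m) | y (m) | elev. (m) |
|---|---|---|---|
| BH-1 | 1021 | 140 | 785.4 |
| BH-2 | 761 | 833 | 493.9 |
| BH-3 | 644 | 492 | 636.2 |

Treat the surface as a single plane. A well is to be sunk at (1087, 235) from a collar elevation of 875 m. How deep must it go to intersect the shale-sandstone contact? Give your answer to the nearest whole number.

Two edge vectors: BH-1→BH-2 = (-260, 693, -291.5), BH-1→BH-3 = (-377, 352, -149.2).
Normal n = (BH-1→BH-2) × (BH-1→BH-3) = (-787.6, 71103.5, 169741).
So ∂z/∂x = −n_x/n_z = 0.00464 and ∂z/∂y = −n_y/n_z = −0.41889.
Intercept c from BH-1: 785.4 − 4.74 + 58.65 = 839.31.
At (1087, 235): z_contact = 5.0 − 98.4 + 839.31 = 745.9 m.
Depth below ground = 875 − 745.9 = 129 m.

129 m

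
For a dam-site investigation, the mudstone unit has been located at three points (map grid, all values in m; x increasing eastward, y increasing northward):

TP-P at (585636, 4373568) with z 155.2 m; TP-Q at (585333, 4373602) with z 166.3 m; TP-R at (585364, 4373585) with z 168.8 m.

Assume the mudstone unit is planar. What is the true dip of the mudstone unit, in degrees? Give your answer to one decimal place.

15.5°

Let the plane be z = a·x + b·y + c.
TP-Q−TP-P: −303a + 34b = 11.1;  TP-R−TP-P: −272a + 17b = 13.6.
Solving gives a = −0.06680, b = −0.26888.
Gradient magnitude |∇z| = √(a² + b²) = √(0.00446 + 0.07230) = 0.27705.
True dip = arctan(0.27705) = 15.5°, dipping toward NNE (azimuth ≈ 014°).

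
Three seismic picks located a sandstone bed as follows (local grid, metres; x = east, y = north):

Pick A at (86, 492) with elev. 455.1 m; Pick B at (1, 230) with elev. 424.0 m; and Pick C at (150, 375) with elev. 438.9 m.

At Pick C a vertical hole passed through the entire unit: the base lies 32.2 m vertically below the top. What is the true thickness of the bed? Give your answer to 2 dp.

Let the plane be z = a·x + b·y + c.
Pick B−Pick A: −85a − 262b = −31.1;  Pick C−Pick A: 64a − 117b = −16.2.
Solving gives a = −0.02267, b = 0.12606.
|∇z| = √(a²+b²) = 0.12808, so dip δ = arctan(0.12808) = 7.30°.
True thickness = vertical thickness × cos δ = 32.2 × cos 7.30° = 31.94 m.

31.94 m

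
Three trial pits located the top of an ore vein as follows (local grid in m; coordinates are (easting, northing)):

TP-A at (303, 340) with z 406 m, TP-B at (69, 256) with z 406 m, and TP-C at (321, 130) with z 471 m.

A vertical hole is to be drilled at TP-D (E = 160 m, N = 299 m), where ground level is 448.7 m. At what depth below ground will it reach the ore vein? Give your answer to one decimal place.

Two edge vectors: TP-A→TP-B = (-234, -84, 0), TP-A→TP-C = (18, -210, 65).
Normal n = (TP-A→TP-B) × (TP-A→TP-C) = (-5460, 15210, 50652).
So ∂z/∂E = −n_x/n_z = 0.10779 and ∂z/∂N = −n_y/n_z = −0.30028.
Intercept c from TP-A: 406 − 32.66 + 102.10 = 475.43.
At (160, 299): z_contact = 17.25 − 89.79 + 475.43 = 402.90 m.
Depth below ground = 448.7 − 402.90 = 45.8 m.

45.8 m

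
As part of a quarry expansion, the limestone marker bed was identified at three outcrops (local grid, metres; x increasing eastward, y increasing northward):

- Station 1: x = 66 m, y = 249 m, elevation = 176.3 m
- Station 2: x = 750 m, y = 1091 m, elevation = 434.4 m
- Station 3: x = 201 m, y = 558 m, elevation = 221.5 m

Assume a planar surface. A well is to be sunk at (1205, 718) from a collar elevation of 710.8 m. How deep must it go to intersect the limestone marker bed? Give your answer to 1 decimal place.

Let the plane be z = a·x + b·y + c.
Station 2−Station 1: 684a + 842b = 258.1;  Station 3−Station 1: 135a + 309b = 45.2.
Solving gives a = 0.426822, b = −0.040197.
Then c = 176.3 − a·66 − b·249 = 158.14.
At (1205, 718): z_contact = 514.32 − 28.86 + 158.14 = 643.60 m.
Depth below ground = 710.8 − 643.60 = 67.2 m.

67.2 m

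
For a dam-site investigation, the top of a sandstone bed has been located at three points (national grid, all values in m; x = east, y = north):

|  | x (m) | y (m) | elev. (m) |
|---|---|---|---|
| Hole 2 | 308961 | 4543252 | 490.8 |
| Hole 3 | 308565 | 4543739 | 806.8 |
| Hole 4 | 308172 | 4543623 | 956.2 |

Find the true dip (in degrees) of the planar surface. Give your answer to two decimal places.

Two edge vectors: Hole 2→Hole 3 = (-396, 487, 316), Hole 2→Hole 4 = (-789, 371, 465.4).
Normal n = (Hole 2→Hole 3) × (Hole 2→Hole 4) = (109413.8, -65025.6, 237327).
So ∂z/∂x = −n_x/n_z = −0.46103 and ∂z/∂y = −n_y/n_z = 0.27399.
Gradient magnitude |∇z| = √(a² + b²) = √(0.21254 + 0.07507) = 0.53630.
True dip = arctan(0.53630) = 28.20°, dipping toward ESE (azimuth ≈ 121°).

28.20°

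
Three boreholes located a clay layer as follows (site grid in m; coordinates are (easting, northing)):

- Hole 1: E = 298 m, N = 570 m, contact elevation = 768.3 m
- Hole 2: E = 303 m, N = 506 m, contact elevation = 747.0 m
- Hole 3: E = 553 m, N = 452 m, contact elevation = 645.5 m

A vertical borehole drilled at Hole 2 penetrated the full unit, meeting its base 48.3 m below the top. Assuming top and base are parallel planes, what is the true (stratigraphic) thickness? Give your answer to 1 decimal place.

Two edge vectors: Hole 1→Hole 2 = (5, -64, -21.3), Hole 1→Hole 3 = (255, -118, -122.8).
Normal n = (Hole 1→Hole 2) × (Hole 1→Hole 3) = (5345.8, -4817.5, 15730).
So ∂z/∂E = −n_x/n_z = −0.33985 and ∂z/∂N = −n_y/n_z = 0.30626.
|∇z| = √(a²+b²) = 0.45749, so dip δ = arctan(0.45749) = 24.58°.
True thickness = vertical thickness × cos δ = 48.3 × cos 24.58° = 43.9 m.

43.9 m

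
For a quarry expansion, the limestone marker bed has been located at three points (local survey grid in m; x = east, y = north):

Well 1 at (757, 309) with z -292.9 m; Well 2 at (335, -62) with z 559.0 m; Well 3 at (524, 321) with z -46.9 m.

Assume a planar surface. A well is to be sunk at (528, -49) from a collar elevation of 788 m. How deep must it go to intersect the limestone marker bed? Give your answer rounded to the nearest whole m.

Let the plane be z = a·x + b·y + c.
Well 2−Well 1: −422a − 371b = 851.9;  Well 3−Well 1: −233a + 12b = 246.
Solving gives a = −1.10908, b = −1.03468.
Then c = -292.9 − a·757 − b·309 = 866.39.
At (528, -49): z_contact = −585.6 + 50.7 + 866.39 = 331.5 m.
Depth below ground = 788 − 331.5 = 457 m.

457 m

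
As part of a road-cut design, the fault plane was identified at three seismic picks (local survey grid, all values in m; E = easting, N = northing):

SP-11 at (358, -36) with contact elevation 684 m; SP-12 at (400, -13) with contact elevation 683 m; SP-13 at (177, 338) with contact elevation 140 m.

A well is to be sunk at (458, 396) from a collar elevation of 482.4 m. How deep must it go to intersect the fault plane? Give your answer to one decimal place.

Two edge vectors: SP-11→SP-12 = (42, 23, -1), SP-11→SP-13 = (-181, 374, -544).
Normal n = (SP-11→SP-12) × (SP-11→SP-13) = (-12138, 23029, 19871).
So ∂z/∂E = −n_x/n_z = 0.61084 and ∂z/∂N = −n_y/n_z = −1.15893.
Intercept c from SP-11: 684 − 218.68 − 41.72 = 423.60.
At (458, 396): z_contact = 279.76 − 458.93 + 423.60 = 244.43 m.
Depth below ground = 482.4 − 244.43 = 238.0 m.

238.0 m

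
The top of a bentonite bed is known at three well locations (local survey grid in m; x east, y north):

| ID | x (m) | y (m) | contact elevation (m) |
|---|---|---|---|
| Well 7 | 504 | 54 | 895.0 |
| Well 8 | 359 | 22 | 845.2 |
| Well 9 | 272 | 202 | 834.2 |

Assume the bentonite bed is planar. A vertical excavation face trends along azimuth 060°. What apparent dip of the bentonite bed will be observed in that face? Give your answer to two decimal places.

Let the plane be z = a·x + b·y + c.
Well 8−Well 7: −145a − 32b = −49.8;  Well 9−Well 7: −232a + 148b = −60.8.
Solving gives a = 0.32253, b = 0.09478.
Unit vector along 060° is (sin 60°, cos 60°) = (0.8660, 0.5000).
Slope in that direction = a·(0.8660) + b·(0.5000) = 0.32671.
Apparent dip = arctan|0.32671| = 18.09° (true dip is 18.6°, so apparent ≤ true as expected).

18.09°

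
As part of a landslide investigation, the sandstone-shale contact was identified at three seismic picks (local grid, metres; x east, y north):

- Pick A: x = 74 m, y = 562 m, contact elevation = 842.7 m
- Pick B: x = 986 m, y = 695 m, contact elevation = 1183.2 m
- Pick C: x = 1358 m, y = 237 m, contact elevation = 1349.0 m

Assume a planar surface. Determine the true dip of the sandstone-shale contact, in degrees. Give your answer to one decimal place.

Let the plane be z = a·x + b·y + c.
Pick B−Pick A: 912a + 133b = 340.5;  Pick C−Pick A: 1284a − 325b = 506.3.
Solving gives a = 0.38102, b = −0.05254.
Gradient magnitude |∇z| = √(a² + b²) = √(0.14517 + 0.00276) = 0.38462.
True dip = arctan(0.38462) = 21.0°, dipping toward W (azimuth ≈ 278°).

21.0°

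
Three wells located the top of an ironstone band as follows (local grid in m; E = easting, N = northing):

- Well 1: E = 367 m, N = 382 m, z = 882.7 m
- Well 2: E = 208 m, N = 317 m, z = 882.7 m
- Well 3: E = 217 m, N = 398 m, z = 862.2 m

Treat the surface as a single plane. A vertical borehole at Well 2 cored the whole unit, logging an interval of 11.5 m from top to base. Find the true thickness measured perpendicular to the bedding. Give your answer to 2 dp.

11.06 m

Two edge vectors: Well 1→Well 2 = (-159, -65, 0), Well 1→Well 3 = (-150, 16, -20.5).
Normal n = (Well 1→Well 2) × (Well 1→Well 3) = (1332.5, -3259.5, -12294).
So ∂z/∂E = −n_x/n_z = 0.10839 and ∂z/∂N = −n_y/n_z = −0.26513.
|∇z| = √(a²+b²) = 0.28643, so dip δ = arctan(0.28643) = 15.98°.
True thickness = vertical thickness × cos δ = 11.5 × cos 15.98° = 11.06 m.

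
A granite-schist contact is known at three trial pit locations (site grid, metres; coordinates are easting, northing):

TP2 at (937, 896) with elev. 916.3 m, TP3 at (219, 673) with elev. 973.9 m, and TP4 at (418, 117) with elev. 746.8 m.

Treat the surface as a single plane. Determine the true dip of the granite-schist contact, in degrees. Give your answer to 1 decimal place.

21.3°

Let the plane be z = a·easting + b·northing + c.
TP3−TP2: −718a − 223b = 57.6;  TP4−TP2: −519a − 779b = −169.5.
Solving gives a = −0.18637, b = 0.34175.
Gradient magnitude |∇z| = √(a² + b²) = √(0.03473 + 0.11679) = 0.38926.
True dip = arctan(0.38926) = 21.3°, dipping toward SSE (azimuth ≈ 151°).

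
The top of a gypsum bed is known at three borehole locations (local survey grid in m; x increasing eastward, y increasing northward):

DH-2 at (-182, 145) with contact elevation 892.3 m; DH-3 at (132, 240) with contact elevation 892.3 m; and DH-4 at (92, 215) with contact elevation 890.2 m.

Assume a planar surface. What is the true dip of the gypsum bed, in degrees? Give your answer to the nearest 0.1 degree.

Two edge vectors: DH-2→DH-3 = (314, 95, 0), DH-2→DH-4 = (274, 70, -2.1).
Normal n = (DH-2→DH-3) × (DH-2→DH-4) = (-199.5, 659.4, -4050).
So ∂z/∂x = −n_x/n_z = −0.04926 and ∂z/∂y = −n_y/n_z = 0.16281.
Gradient magnitude |∇z| = √(a² + b²) = √(0.00243 + 0.02651) = 0.17010.
True dip = arctan(0.17010) = 9.7°, dipping toward SSE (azimuth ≈ 163°).

9.7°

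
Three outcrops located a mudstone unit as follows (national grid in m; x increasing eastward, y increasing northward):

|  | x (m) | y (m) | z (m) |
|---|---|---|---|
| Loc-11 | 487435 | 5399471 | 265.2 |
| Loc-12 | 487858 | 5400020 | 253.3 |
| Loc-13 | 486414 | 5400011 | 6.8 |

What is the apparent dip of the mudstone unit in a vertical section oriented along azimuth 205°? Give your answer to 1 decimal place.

Two edge vectors: Loc-11→Loc-12 = (423, 549, -11.9), Loc-11→Loc-13 = (-1021, 540, -258.4).
Normal n = (Loc-11→Loc-12) × (Loc-11→Loc-13) = (-135435.6, 121453.1, 788949).
So ∂z/∂x = −n_x/n_z = 0.17167 and ∂z/∂y = −n_y/n_z = −0.15394.
Unit vector along 205° is (sin 205°, cos 205°) = (-0.4226, -0.9063).
Slope in that direction = a·(-0.4226) + b·(-0.9063) = 0.06697.
Apparent dip = arctan|0.06697| = 3.8° (true dip is 13.0°, so apparent ≤ true as expected).

3.8°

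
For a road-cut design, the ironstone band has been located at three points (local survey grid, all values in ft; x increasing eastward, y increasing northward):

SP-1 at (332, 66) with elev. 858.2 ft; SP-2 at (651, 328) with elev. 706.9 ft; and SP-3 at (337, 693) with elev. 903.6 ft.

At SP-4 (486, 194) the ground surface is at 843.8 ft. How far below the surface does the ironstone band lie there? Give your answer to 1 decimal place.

58.5 ft

Let the plane be z = a·x + b·y + c.
SP-2−SP-1: 319a + 262b = −151.3;  SP-3−SP-1: 5a + 627b = 45.4.
Solving gives a = −0.53728, b = 0.07669.
Then c = 858.2 − a·332 − b·66 = 1031.52.
At (486, 194): z_contact = −261.12 + 14.88 + 1031.52 = 785.27 ft.
Depth below ground = 843.8 − 785.27 = 58.5 ft.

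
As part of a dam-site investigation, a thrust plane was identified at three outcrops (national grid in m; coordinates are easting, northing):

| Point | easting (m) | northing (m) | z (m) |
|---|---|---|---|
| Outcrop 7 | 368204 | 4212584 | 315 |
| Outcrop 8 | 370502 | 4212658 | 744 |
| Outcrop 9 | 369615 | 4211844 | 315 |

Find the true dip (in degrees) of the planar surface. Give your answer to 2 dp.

20.74°

Let the plane be z = a·easting + b·northing + c.
Outcrop 8−Outcrop 7: 2298a + 74b = 429;  Outcrop 9−Outcrop 7: 1411a − 740b = 0.
Solving gives a = 0.17588, b = 0.33537.
Gradient magnitude |∇z| = √(a² + b²) = √(0.03094 + 0.11247) = 0.37869.
True dip = arctan(0.37869) = 20.74°, dipping toward SSW (azimuth ≈ 208°).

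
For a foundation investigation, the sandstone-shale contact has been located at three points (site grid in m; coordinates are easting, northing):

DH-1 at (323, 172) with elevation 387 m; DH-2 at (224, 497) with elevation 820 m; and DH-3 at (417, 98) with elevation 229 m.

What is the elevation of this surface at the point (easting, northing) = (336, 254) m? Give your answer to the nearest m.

465 m

Two edge vectors: DH-1→DH-2 = (-99, 325, 433), DH-1→DH-3 = (94, -74, -158).
Normal n = (DH-1→DH-2) × (DH-1→DH-3) = (-19308, 25060, -23224).
So ∂z/∂easting = −n_x/n_z = −0.83138 and ∂z/∂northing = −n_y/n_z = 1.07906.
Intercept c from DH-1: 387 + 268.54 − 185.60 = 469.94.
At (336, 254): z = −279.3 + 274.1 + 469.94 = 464.7 m.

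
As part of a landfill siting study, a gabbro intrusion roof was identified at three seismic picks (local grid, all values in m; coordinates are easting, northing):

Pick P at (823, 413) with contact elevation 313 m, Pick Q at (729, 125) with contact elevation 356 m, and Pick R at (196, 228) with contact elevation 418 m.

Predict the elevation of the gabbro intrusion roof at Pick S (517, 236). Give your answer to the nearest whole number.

Two edge vectors: Pick P→Pick Q = (-94, -288, 43), Pick P→Pick R = (-627, -185, 105).
Normal n = (Pick P→Pick Q) × (Pick P→Pick R) = (-22285, -17091, -163186).
So ∂z/∂easting = −n_x/n_z = −0.13656 and ∂z/∂northing = −n_y/n_z = −0.10473.
Intercept c from Pick P: 313 + 112.39 + 43.25 = 468.65.
At (517, 236): z = −70.6 − 24.7 + 468.65 = 373.3 m.

373 m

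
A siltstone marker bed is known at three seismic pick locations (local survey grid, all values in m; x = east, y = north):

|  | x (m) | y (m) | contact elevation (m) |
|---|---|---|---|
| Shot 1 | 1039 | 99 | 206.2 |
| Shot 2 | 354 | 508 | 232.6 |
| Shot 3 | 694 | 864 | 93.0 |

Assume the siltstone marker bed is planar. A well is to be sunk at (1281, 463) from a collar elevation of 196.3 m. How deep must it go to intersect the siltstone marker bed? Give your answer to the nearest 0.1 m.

Let the plane be z = a·x + b·y + c.
Shot 2−Shot 1: −685a + 409b = 26.4;  Shot 3−Shot 1: −345a + 765b = −113.2.
Solving gives a = −0.173652, b = −0.226287.
Then c = 206.2 − a·1039 − b·99 = 409.03.
At (1281, 463): z_contact = −222.45 − 104.77 + 409.03 = 81.81 m.
Depth below ground = 196.3 − 81.81 = 114.5 m.

114.5 m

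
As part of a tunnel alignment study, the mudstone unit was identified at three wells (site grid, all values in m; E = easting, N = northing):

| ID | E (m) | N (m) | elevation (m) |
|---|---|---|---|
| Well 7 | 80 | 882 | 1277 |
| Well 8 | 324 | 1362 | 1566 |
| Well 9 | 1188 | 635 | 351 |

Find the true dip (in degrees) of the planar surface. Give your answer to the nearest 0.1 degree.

48.2°

Two edge vectors: Well 7→Well 8 = (244, 480, 289), Well 7→Well 9 = (1108, -247, -926).
Normal n = (Well 7→Well 8) × (Well 7→Well 9) = (-373097, 546156, -592108).
So ∂z/∂E = −n_x/n_z = −0.63012 and ∂z/∂N = −n_y/n_z = 0.92239.
Gradient magnitude |∇z| = √(a² + b²) = √(0.39705 + 0.85081) = 1.11707.
True dip = arctan(1.11707) = 48.2°, dipping toward SE (azimuth ≈ 146°).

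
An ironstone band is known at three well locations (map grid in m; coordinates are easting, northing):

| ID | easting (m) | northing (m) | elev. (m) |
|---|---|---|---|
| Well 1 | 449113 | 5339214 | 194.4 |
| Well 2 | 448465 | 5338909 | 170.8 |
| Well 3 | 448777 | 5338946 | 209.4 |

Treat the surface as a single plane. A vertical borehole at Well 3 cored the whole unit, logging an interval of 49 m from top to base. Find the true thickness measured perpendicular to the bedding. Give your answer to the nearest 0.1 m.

Let the plane be z = a·easting + b·northing + c.
Well 2−Well 1: −648a − 305b = −23.6;  Well 3−Well 1: −336a − 268b = 15.
Solving gives a = 0.15312, b = −0.24794.
|∇z| = √(a²+b²) = 0.29141, so dip δ = arctan(0.29141) = 16.25°.
True thickness = vertical thickness × cos δ = 49 × cos 16.25° = 47.0 m.

47.0 m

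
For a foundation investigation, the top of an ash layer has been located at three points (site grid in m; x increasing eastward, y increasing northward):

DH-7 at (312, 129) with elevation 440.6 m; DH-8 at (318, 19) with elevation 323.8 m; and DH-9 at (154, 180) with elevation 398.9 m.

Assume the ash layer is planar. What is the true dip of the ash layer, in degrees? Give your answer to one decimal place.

Two edge vectors: DH-7→DH-8 = (6, -110, -116.8), DH-7→DH-9 = (-158, 51, -41.7).
Normal n = (DH-7→DH-8) × (DH-7→DH-9) = (10543.8, 18704.6, -17074).
So ∂z/∂x = −n_x/n_z = 0.61754 and ∂z/∂y = −n_y/n_z = 1.09550.
Gradient magnitude |∇z| = √(a² + b²) = √(0.38135 + 1.20012) = 1.25757.
True dip = arctan(1.25757) = 51.5°, dipping toward SSW (azimuth ≈ 209°).

51.5°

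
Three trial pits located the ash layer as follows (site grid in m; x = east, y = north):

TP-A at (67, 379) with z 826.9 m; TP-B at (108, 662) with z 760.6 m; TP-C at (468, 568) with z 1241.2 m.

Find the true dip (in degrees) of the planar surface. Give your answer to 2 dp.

52.32°

Two edge vectors: TP-A→TP-B = (41, 283, -66.3), TP-A→TP-C = (401, 189, 414.3).
Normal n = (TP-A→TP-B) × (TP-A→TP-C) = (129777.6, -43572.6, -105734).
So ∂z/∂x = −n_x/n_z = 1.22740 and ∂z/∂y = −n_y/n_z = −0.41210.
Gradient magnitude |∇z| = √(a² + b²) = √(1.50650 + 0.16982) = 1.29473.
True dip = arctan(1.29473) = 52.32°, dipping toward WNW (azimuth ≈ 289°).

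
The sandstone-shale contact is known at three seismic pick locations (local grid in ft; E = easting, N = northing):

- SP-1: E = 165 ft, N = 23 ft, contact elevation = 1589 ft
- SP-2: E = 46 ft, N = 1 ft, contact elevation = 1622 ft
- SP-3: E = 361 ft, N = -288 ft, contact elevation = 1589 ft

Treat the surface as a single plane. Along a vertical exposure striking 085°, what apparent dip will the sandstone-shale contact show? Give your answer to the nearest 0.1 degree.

Two edge vectors: SP-1→SP-2 = (-119, -22, 33), SP-1→SP-3 = (196, -311, 0).
Normal n = (SP-1→SP-2) × (SP-1→SP-3) = (10263, 6468, 41321).
So ∂z/∂E = −n_x/n_z = −0.24837 and ∂z/∂N = −n_y/n_z = −0.15653.
Unit vector along 085° is (sin 85°, cos 85°) = (0.9962, 0.0872).
Slope in that direction = a·(0.9962) + b·(0.0872) = −0.26107.
Apparent dip = arctan|0.26107| = 14.6° (true dip is 16.4°, so apparent ≤ true as expected).

14.6°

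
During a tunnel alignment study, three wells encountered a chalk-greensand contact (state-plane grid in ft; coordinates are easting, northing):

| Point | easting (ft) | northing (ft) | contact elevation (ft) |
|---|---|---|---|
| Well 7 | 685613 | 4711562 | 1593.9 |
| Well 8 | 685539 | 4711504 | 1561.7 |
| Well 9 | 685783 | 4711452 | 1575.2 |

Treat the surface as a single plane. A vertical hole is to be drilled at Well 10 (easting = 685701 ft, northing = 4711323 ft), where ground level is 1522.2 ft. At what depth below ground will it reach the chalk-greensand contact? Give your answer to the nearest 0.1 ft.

Two edge vectors: Well 7→Well 8 = (-74, -58, -32.2), Well 7→Well 9 = (170, -110, -18.7).
Normal n = (Well 7→Well 8) × (Well 7→Well 9) = (-2457.4, -6857.8, 18000).
So ∂z/∂easting = −n_x/n_z = 0.136522222 and ∂z/∂northing = −n_y/n_z = 0.380988889.
Intercept c from Well 7: 1593.9 − 93601.41 − 1795052.77 = −1887060.28.
At (685701, 4711323): z_contact = 93613.42 + 1794961.71 − 1887060.28 = 1514.86 ft.
Depth below ground = 1522.2 − 1514.86 = 7.3 ft.

7.3 ft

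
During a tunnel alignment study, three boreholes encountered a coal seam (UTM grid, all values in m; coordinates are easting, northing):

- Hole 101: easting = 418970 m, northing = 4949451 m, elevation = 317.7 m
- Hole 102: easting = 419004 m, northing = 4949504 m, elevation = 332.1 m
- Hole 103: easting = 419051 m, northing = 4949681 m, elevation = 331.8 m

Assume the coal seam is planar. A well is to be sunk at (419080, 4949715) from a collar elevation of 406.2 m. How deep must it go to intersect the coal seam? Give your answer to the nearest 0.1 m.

59.9 m

Two edge vectors: Hole 101→Hole 102 = (34, 53, 14.4), Hole 101→Hole 103 = (81, 230, 14.1).
Normal n = (Hole 101→Hole 102) × (Hole 101→Hole 103) = (-2564.7, 687, 3527).
So ∂z/∂easting = −n_x/n_z = 0.727161894 and ∂z/∂northing = −n_y/n_z = −0.194783102.
Intercept c from Hole 101: 317.7 − 304659.02 + 964069.42 = 659728.10.
At (419080, 4949715): z_contact = 304739.01 − 964120.84 + 659728.10 = 346.27 m.
Depth below ground = 406.2 − 346.27 = 59.9 m.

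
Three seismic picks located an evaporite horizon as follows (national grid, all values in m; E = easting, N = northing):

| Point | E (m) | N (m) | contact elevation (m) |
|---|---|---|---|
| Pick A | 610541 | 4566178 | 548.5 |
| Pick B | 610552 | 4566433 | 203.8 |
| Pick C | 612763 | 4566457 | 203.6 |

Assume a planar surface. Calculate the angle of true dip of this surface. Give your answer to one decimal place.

53.5°

Two edge vectors: Pick A→Pick B = (11, 255, -344.7), Pick A→Pick C = (2222, 279, -344.9).
Normal n = (Pick A→Pick B) × (Pick A→Pick C) = (8221.8, -762129.5, -563541).
So ∂z/∂E = −n_x/n_z = 0.01459 and ∂z/∂N = −n_y/n_z = −1.35239.
Gradient magnitude |∇z| = √(a² + b²) = √(0.00021 + 1.82897) = 1.35247.
True dip = arctan(1.35247) = 53.5°, dipping toward N (azimuth ≈ 359°).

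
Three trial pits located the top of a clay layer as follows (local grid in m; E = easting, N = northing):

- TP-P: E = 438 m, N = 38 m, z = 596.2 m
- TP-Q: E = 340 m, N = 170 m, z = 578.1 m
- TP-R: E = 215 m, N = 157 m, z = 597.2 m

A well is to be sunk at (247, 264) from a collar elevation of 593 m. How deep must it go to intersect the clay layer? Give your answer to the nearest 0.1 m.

24.8 m

Let the plane be z = a·E + b·N + c.
TP-Q−TP-P: −98a + 132b = −18.1;  TP-R−TP-P: −223a + 119b = 1.
Solving gives a = −0.12861, b = −0.23260.
Then c = 596.2 − a·438 − b·38 = 661.37.
At (247, 264): z_contact = −31.77 − 61.41 + 661.37 = 568.20 m.
Depth below ground = 593 − 568.20 = 24.8 m.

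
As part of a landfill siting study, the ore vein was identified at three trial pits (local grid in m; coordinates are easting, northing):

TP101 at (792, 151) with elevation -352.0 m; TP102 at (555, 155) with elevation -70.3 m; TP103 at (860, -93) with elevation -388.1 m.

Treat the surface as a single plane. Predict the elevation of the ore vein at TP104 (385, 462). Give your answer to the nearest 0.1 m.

Let the plane be z = a·easting + b·northing + c.
TP102−TP101: −237a + 4b = 281.7;  TP103−TP101: 68a − 244b = −36.1.
Solving gives a = −1.19172, b = −0.18417.
Then c = -352 − a·792 − b·151 = 619.65.
At (385, 462): z = −458.8 − 85.1 + 619.65 = 75.8 m.

75.8 m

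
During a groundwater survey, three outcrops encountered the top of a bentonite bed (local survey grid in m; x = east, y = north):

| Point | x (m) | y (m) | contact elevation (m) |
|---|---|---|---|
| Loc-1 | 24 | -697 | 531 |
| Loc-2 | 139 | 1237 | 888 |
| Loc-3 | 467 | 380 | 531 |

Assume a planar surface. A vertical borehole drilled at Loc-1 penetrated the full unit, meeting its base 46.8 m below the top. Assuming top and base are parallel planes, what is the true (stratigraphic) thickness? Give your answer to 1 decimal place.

Let the plane be z = a·x + b·y + c.
Loc-2−Loc-1: 115a + 1934b = 357;  Loc-3−Loc-1: 443a + 1077b = 0.
Solving gives a = −0.52461, b = 0.21579.
|∇z| = √(a²+b²) = 0.56725, so dip δ = arctan(0.56725) = 29.56°.
True thickness = vertical thickness × cos δ = 46.8 × cos 29.56° = 40.7 m.

40.7 m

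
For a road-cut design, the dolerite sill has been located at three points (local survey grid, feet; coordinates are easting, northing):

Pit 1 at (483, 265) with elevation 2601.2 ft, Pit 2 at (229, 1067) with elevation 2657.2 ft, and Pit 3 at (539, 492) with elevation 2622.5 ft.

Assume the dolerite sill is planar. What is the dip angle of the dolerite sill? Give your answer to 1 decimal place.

5.3°

Two edge vectors: Pit 1→Pit 2 = (-254, 802, 56), Pit 1→Pit 3 = (56, 227, 21.3).
Normal n = (Pit 1→Pit 2) × (Pit 1→Pit 3) = (4370.6, 8546.2, -102570).
So ∂z/∂easting = −n_x/n_z = 0.04261 and ∂z/∂northing = −n_y/n_z = 0.08332.
Gradient magnitude |∇z| = √(a² + b²) = √(0.00182 + 0.00694) = 0.09358.
True dip = arctan(0.09358) = 5.3°, dipping toward SSW (azimuth ≈ 207°).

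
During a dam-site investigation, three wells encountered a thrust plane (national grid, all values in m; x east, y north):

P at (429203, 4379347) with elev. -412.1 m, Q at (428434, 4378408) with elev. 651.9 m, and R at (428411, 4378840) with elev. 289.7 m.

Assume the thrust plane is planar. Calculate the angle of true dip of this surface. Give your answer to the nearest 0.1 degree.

Let the plane be z = a·x + b·y + c.
Q−P: −769a − 939b = 1064;  R−P: −792a − 507b = 701.8.
Solving gives a = −0.33788, b = −0.85641.
Gradient magnitude |∇z| = √(a² + b²) = √(0.11416 + 0.73345) = 0.92066.
True dip = arctan(0.92066) = 42.6°, dipping toward NNE (azimuth ≈ 022°).

42.6°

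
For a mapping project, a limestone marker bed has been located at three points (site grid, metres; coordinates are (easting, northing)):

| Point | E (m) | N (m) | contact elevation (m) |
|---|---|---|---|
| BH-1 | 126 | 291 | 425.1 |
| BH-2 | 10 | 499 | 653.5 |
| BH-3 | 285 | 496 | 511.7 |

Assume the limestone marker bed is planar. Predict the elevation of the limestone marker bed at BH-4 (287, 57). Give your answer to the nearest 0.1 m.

152.7 m

Let the plane be z = a·E + b·N + c.
BH-2−BH-1: −116a + 208b = 228.4;  BH-3−BH-1: 159a + 205b = 86.6.
Solving gives a = −0.50674, b = 0.81547.
Then c = 425.1 − a·126 − b·291 = 251.65.
At (287, 57): z = −145.4 + 46.5 + 251.65 = 152.7 m.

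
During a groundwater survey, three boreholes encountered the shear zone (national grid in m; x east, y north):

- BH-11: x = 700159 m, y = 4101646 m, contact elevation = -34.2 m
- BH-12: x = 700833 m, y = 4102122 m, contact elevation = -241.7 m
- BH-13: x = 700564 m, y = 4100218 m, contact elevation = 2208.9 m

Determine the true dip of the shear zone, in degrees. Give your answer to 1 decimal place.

Let the plane be z = a·x + b·y + c.
BH-12−BH-11: 674a + 476b = −207.5;  BH-13−BH-11: 405a − 1428b = 2243.1.
Solving gives a = 0.66774, b = −1.38142.
Gradient magnitude |∇z| = √(a² + b²) = √(0.44587 + 1.90832) = 1.53434.
True dip = arctan(1.53434) = 56.9°, dipping toward NNW (azimuth ≈ 334°).

56.9°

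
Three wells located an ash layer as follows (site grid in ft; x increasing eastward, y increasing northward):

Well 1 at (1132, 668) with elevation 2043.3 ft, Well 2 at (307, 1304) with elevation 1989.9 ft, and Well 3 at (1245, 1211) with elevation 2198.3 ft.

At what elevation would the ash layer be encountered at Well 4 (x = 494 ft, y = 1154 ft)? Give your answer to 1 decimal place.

2000.6 ft

Let the plane be z = a·x + b·y + c.
Well 2−Well 1: −825a + 636b = −53.4;  Well 3−Well 1: 113a + 543b = 155.
Solving gives a = 0.245413, b = 0.234380.
Then c = 2043.3 − a·1132 − b·668 = 1608.93.
At (494, 1154): z = 121.2 + 270.5 + 1608.93 = 2000.6 ft.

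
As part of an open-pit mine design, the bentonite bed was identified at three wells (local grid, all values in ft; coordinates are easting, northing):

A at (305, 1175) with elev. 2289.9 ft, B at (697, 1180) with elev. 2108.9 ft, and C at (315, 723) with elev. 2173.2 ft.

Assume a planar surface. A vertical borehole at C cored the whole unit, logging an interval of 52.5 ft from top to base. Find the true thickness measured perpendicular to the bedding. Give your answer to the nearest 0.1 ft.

46.4 ft

Let the plane be z = a·easting + b·northing + c.
B−A: 392a + 5b = −181;  C−A: 10a − 452b = −116.7.
Solving gives a = −0.46490, b = 0.24790.
|∇z| = √(a²+b²) = 0.52686, so dip δ = arctan(0.52686) = 27.78°.
True thickness = vertical thickness × cos δ = 52.5 × cos 27.78° = 46.4 ft.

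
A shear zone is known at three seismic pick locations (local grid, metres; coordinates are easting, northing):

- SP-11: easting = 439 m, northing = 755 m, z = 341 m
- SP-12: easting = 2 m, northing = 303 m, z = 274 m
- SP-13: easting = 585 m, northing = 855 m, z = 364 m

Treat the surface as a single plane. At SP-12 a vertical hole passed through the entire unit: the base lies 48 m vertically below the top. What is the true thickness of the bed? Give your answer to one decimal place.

Two edge vectors: SP-11→SP-12 = (-437, -452, -67), SP-11→SP-13 = (146, 100, 23).
Normal n = (SP-11→SP-12) × (SP-11→SP-13) = (-3696, 269, 22292).
So ∂z/∂easting = −n_x/n_z = 0.16580 and ∂z/∂northing = −n_y/n_z = −0.01207.
|∇z| = √(a²+b²) = 0.16624, so dip δ = arctan(0.16624) = 9.44°.
True thickness = vertical thickness × cos δ = 48 × cos 9.44° = 47.4 m.

47.4 m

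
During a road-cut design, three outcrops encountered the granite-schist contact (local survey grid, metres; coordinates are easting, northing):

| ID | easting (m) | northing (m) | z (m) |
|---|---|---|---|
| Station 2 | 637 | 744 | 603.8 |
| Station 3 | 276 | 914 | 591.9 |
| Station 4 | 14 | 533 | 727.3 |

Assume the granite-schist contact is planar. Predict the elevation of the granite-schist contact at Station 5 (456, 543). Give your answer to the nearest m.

Let the plane be z = a·easting + b·northing + c.
Station 3−Station 2: −361a + 170b = −11.9;  Station 4−Station 2: −623a − 211b = 123.5.
Solving gives a = −0.10152, b = −0.28557.
Then c = 603.8 − a·637 − b·744 = 880.93.
At (456, 543): z = −46.3 − 155.1 + 880.93 = 679.6 m.

680 m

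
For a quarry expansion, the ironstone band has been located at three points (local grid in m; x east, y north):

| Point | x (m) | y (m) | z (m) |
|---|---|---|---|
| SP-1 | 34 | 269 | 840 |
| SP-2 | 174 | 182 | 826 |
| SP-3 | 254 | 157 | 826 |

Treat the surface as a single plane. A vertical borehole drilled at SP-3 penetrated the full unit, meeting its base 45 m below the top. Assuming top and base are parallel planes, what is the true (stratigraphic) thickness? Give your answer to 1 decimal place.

Let the plane be z = a·x + b·y + c.
SP-2−SP-1: 140a − 87b = −14;  SP-3−SP-1: 220a − 112b = −14.
Solving gives a = 0.10116, b = 0.32370.
|∇z| = √(a²+b²) = 0.33914, so dip δ = arctan(0.33914) = 18.73°.
True thickness = vertical thickness × cos δ = 45 × cos 18.73° = 42.6 m.

42.6 m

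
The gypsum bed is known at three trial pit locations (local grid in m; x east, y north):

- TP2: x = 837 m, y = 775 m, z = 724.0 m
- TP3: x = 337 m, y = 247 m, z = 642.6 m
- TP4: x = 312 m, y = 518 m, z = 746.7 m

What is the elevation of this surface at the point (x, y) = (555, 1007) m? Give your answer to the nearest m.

Let the plane be z = a·x + b·y + c.
TP3−TP2: −500a − 528b = −81.4;  TP4−TP2: −525a − 257b = 22.7.
Solving gives a = −0.22129, b = 0.36372.
Then c = 724 − a·837 − b·775 = 627.34.
At (555, 1007): z = −122.8 + 366.3 + 627.34 = 870.8 m.

871 m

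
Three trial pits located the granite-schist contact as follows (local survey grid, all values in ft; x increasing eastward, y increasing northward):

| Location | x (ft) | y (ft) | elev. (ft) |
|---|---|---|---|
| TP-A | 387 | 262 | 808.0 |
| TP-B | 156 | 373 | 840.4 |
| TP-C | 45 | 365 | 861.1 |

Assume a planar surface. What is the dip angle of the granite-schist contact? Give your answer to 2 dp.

Two edge vectors: TP-A→TP-B = (-231, 111, 32.4), TP-A→TP-C = (-342, 103, 53.1).
Normal n = (TP-A→TP-B) × (TP-A→TP-C) = (2556.9, 1185.3, 14169).
So ∂z/∂x = −n_x/n_z = −0.18046 and ∂z/∂y = −n_y/n_z = −0.08365.
Gradient magnitude |∇z| = √(a² + b²) = √(0.03256 + 0.00700) = 0.19890.
True dip = arctan(0.19890) = 11.25°, dipping toward ENE (azimuth ≈ 065°).

11.25°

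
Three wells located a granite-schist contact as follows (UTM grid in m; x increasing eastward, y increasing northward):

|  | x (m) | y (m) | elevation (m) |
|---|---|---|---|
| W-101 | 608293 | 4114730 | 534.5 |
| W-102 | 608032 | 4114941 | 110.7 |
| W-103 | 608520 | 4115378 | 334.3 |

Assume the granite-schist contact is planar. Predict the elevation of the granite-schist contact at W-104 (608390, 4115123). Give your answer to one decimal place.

369.5 m

Two edge vectors: W-101→W-102 = (-261, 211, -423.8), W-101→W-103 = (227, 648, -200.2).
Normal n = (W-101→W-102) × (W-101→W-103) = (232380.2, -148454.8, -217025).
So ∂z/∂x = −n_x/n_z = 1.070753139 and ∂z/∂y = −n_y/n_z = −0.684044695.
Intercept c from W-101: 534.5 − 651331.64 + 2814659.23 = 2163862.09.
At (608390, 4115123): z = 651435.5 − 2814928.1 + 2163862.09 = 369.5 m.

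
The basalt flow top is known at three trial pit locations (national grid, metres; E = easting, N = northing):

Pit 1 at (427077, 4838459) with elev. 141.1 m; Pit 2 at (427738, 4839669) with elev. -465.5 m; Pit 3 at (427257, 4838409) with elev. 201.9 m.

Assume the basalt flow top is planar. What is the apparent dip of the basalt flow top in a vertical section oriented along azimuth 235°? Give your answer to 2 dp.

Let the plane be z = a·E + b·N + c.
Pit 2−Pit 1: 661a + 1210b = −606.6;  Pit 3−Pit 1: 180a − 50b = 60.8.
Solving gives a = 0.17237, b = −0.59548.
Unit vector along 235° is (sin 235°, cos 235°) = (-0.8192, -0.5736).
Slope in that direction = a·(-0.8192) + b·(-0.5736) = 0.20036.
Apparent dip = arctan|0.20036| = 11.33° (true dip is 31.8°, so apparent ≤ true as expected).

11.33°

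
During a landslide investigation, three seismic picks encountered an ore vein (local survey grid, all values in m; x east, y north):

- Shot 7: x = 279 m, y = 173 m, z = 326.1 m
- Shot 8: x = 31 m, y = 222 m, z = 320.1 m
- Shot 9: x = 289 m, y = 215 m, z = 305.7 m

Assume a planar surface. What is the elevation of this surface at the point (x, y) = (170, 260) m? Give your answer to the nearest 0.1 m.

292.7 m

Two edge vectors: Shot 7→Shot 8 = (-248, 49, -6), Shot 7→Shot 9 = (10, 42, -20.4).
Normal n = (Shot 7→Shot 8) × (Shot 7→Shot 9) = (-747.6, -5119.2, -10906).
So ∂z/∂x = −n_x/n_z = −0.06855 and ∂z/∂y = −n_y/n_z = −0.46939.
Intercept c from Shot 7: 326.1 + 19.13 + 81.20 = 426.43.
At (170, 260): z = −11.7 − 122.0 + 426.43 = 292.7 m.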